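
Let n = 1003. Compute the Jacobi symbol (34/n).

0

Pull out 2: since 1003 ≡ 3 (mod 8), (2/1003) = -1.
Reciprocity: 17 ≡ 1 and 1003 ≡ 3 (mod 4), so (17/1003) = +(1003/17).
Reduce top mod 17: now compute (0/17).
Top reduces to 0: gcd > 1, so the symbol is 0.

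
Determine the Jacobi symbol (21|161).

0

Reciprocity: 21 ≡ 1 and 161 ≡ 1 (mod 4), so (21/161) = +(161/21).
Reduce top mod 21: now compute (14/21).
Pull out 2: since 21 ≡ 5 (mod 8), (2/21) = -1.
Reciprocity: 7 ≡ 3 and 21 ≡ 1 (mod 4), so (7/21) = +(21/7).
Reduce top mod 7: now compute (0/7).
Top reduces to 0: gcd > 1, so the symbol is 0.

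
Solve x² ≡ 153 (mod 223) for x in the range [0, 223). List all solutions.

61, 162

Since 223 ≡ 3 (mod 4), a square root of 153 is 153^((223+1)/4) = 153^56 mod 223.
Repeated squaring: 153^2≡217, 153^4≡36, 153^8≡181, 153^16≡203, 153^32≡177 (mod 223).
153^56 = 153^(32+16+8) ≡ 162 (mod 223).
Check: 162² = 26244 ≡ 153 (mod 223). The two roots are 61 and 162.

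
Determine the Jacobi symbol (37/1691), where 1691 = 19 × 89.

1

Reciprocity: 37 ≡ 1 and 1691 ≡ 3 (mod 4), so (37/1691) = +(1691/37).
Reduce top mod 37: now compute (26/37).
Pull out 2: since 37 ≡ 5 (mod 8), (2/37) = -1.
Reciprocity: 13 ≡ 1 and 37 ≡ 1 (mod 4), so (13/37) = +(37/13).
Reduce top mod 13: now compute (11/13).
Reciprocity: 11 ≡ 3 and 13 ≡ 1 (mod 4), so (11/13) = +(13/11).
Reduce top mod 11: now compute (2/11).
Pull out 2: since 11 ≡ 3 (mod 8), (2/11) = -1.
Reached (1/11) = 1. Collecting the sign flips along the way, the symbol is +1.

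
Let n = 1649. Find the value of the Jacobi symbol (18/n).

1

Pull out 2: since 1649 ≡ 1 (mod 8), (2/1649) = +1.
Reciprocity: 9 ≡ 1 and 1649 ≡ 1 (mod 4), so (9/1649) = +(1649/9).
Reduce top mod 9: now compute (2/9).
Pull out 2: since 9 ≡ 1 (mod 8), (2/9) = +1.
Reached (1/9) = 1. Collecting the sign flips along the way, the symbol is +1.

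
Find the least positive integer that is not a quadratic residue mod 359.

(2/359) = +1, so 2 is a residue.
(3/359) = +1, so 3 is a residue.
(4/359) = +1, so 4 is a residue.
(5/359) = +1, so 5 is a residue.
(6/359) = +1, so 6 is a residue.
(7/359) = −1, so 7 is the smallest positive non-residue mod 359.

7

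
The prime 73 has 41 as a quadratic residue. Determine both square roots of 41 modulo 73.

73 ≡ 1 (mod 4), so we find a root by search.
Trying successive values, 25² = 625 ≡ 41 (mod 73). The other root is 73 − 25 = 48.

25, 48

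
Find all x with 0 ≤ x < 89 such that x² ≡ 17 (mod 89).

27, 62

89 ≡ 1 (mod 4), so we find a root by search.
Trying successive values, 27² = 729 ≡ 17 (mod 89). The other root is 89 − 27 = 62.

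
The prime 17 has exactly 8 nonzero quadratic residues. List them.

Square k = 1,…,8 (k and 17−k give the same square):
1²=1, 2²=4, 3²=9, 4²=16, 5²≡8, 6²≡2, 7²≡15, 8²≡13 (mod 17).
So the quadratic residues mod 17 are {1, 2, 4, 8, 9, 13, 15, 16}.

1, 2, 4, 8, 9, 13, 15, 16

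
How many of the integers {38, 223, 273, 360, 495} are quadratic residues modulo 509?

3

(38/509) = +1 → QR.
(223/509) = +1 → QR.
(273/509) = -1 → non-residue.
(360/509) = -1 → non-residue.
(495/509) = +1 → QR.
Total quadratic residues among the 5: 3.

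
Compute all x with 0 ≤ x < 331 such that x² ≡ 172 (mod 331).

Since 331 ≡ 3 (mod 4), a square root of 172 is 172^((331+1)/4) = 172^83 mod 331.
Repeated squaring: 172^2≡125, 172^4≡68, 172^8≡321, 172^16≡100, 172^32≡70, 172^64≡266 (mod 331).
172^83 = 172^(64+16+2+1) ≡ 186 (mod 331).
Check: 186² = 34596 ≡ 172 (mod 331). The two roots are 145 and 186.

145, 186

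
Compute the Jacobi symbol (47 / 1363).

Reciprocity: 47 ≡ 3 and 1363 ≡ 3 (mod 4), so (47/1363) = −(1363/47).
Reduce top mod 47: now compute (0/47).
Top reduces to 0: gcd > 1, so the symbol is 0.

0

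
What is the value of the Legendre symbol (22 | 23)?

Euler's criterion: (22/23) ≡ 22^11 (mod 23).
22^2 ≡ 1 (mod 23)
22^4 ≡ 1 (mod 23)
22^8 ≡ 1 (mod 23)
22^11 = 22^(8+2+1) ≡ 22 (mod 23).
Result is 22 ≡ −1, so (22/23) = −1.

-1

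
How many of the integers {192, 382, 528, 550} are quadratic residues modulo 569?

1

(192/569) = -1 → non-residue.
(382/569) = -1 → non-residue.
(528/569) = +1 → QR.
(550/569) = -1 → non-residue.
Total quadratic residues among the 4: 1.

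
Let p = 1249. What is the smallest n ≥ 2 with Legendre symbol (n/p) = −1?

(2/1249) = +1, so 2 is a residue.
(3/1249) = +1, so 3 is a residue.
(4/1249) = +1, so 4 is a residue.
(5/1249) = +1, so 5 is a residue.
(6/1249) = +1, so 6 is a residue.
(7/1249) = −1, so 7 is the smallest positive non-residue mod 1249.

7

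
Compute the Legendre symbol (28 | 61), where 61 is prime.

Pull out 2^2: since 61 ≡ 5 (mod 8), (2/61) = -1, so (2/61)^2 = +1.
Reciprocity: 7 ≡ 3 and 61 ≡ 1 (mod 4), so (7/61) = +(61/7).
Reduce top mod 7: now compute (5/7).
Reciprocity: 5 ≡ 1 and 7 ≡ 3 (mod 4), so (5/7) = +(7/5).
Reduce top mod 5: now compute (2/5).
Pull out 2: since 5 ≡ 5 (mod 8), (2/5) = -1.
Reached (1/5) = 1. Collecting the sign flips along the way, the symbol is -1.

-1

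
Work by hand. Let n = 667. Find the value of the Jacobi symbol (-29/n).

First reduce: -29 ≡ 638 (mod 667).
Pull out 2: since 667 ≡ 3 (mod 8), (2/667) = -1.
Reciprocity: 319 ≡ 3 and 667 ≡ 3 (mod 4), so (319/667) = −(667/319).
Reduce top mod 319: now compute (29/319).
Reciprocity: 29 ≡ 1 and 319 ≡ 3 (mod 4), so (29/319) = +(319/29).
Reduce top mod 29: now compute (0/29).
Top reduces to 0: gcd > 1, so the symbol is 0.

0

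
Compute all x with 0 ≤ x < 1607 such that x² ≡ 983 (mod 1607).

Since 1607 ≡ 3 (mod 4), a square root of 983 is 983^((1607+1)/4) = 983^402 mod 1607.
Repeated squaring: 983^2≡482, 983^4≡916, 983^8≡202, 983^16≡629, 983^32≡319, 983^64≡520, 983^128≡424, 983^256≡1399 (mod 1607).
983^402 = 983^(256+128+16+2) ≡ 877 (mod 1607).
Check: 877² = 769129 ≡ 983 (mod 1607). The two roots are 730 and 877.

730, 877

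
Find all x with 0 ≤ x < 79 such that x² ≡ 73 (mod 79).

28, 51

Since 79 ≡ 3 (mod 4), a square root of 73 is 73^((79+1)/4) = 73^20 mod 79.
Repeated squaring: 73^2≡36, 73^4≡32, 73^8≡76, 73^16≡9 (mod 79).
73^20 = 73^(16+4) ≡ 51 (mod 79).
Check: 51² = 2601 ≡ 73 (mod 79). The two roots are 28 and 51.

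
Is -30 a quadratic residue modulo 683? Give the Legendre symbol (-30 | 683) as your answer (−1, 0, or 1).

-1

Euler's criterion: (-30/683) ≡ 653^341 (mod 683).
653^2 ≡ 217 (mod 683)
653^4 ≡ 645 (mod 683)
653^8 ≡ 78 (mod 683)
653^16 ≡ 620 (mod 683)
653^32 ≡ 554 (mod 683)
653^64 ≡ 249 (mod 683)
653^128 ≡ 531 (mod 683)
653^256 ≡ 565 (mod 683)
653^341 = 653^(256+64+16+4+1) ≡ 682 (mod 683).
Result is 682 ≡ −1, so (-30/683) = −1.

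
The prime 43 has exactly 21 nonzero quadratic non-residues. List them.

2, 3, 5, 7, 8, 12, 18, 19, 20, 22, 26, 27, 28, 29, 30, 32, 33, 34, 37, 39, 42

Square k = 1,…,21 (k and 43−k give the same square):
1²=1, 2²=4, 3²=9, 4²=16, 5²=25, 6²=36, 7²≡6, 8²≡21, 9²≡38, 10²≡14, 11²≡35, 12²≡15, 13²≡40, 14²≡24, 15²≡10, 16²≡41, 17²≡31, 18²≡23, 19²≡17, 20²≡13, 21²≡11 (mod 43).
The residues are {1, 4, 6, 9, 10, 11, 13, 14, 15, 16, 17, 21, 23, 24, 25, 31, 35, 36, 38, 40, 41}; the non-residues are the remaining 21 nonzero classes.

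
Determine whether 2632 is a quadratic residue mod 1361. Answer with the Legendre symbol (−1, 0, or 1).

1

First reduce: 2632 ≡ 1271 (mod 1361).
Reciprocity: 1271 ≡ 3 and 1361 ≡ 1 (mod 4), so (1271/1361) = +(1361/1271).
Reduce top mod 1271: now compute (90/1271).
Pull out 2: since 1271 ≡ 7 (mod 8), (2/1271) = +1.
Reciprocity: 45 ≡ 1 and 1271 ≡ 3 (mod 4), so (45/1271) = +(1271/45).
Reduce top mod 45: now compute (11/45).
Reciprocity: 11 ≡ 3 and 45 ≡ 1 (mod 4), so (11/45) = +(45/11).
Reduce top mod 11: now compute (1/11).
Reached (1/11) = 1. Collecting the sign flips along the way, the symbol is +1.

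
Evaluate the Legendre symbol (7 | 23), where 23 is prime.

-1

Reciprocity: 7 ≡ 3 and 23 ≡ 3 (mod 4), so (7/23) = −(23/7).
Reduce top mod 7: now compute (2/7).
Pull out 2: since 7 ≡ 7 (mod 8), (2/7) = +1.
Reached (1/7) = 1. Collecting the sign flips along the way, the symbol is -1.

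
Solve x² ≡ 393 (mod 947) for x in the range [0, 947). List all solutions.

461, 486

Since 947 ≡ 3 (mod 4), a square root of 393 is 393^((947+1)/4) = 393^237 mod 947.
Repeated squaring: 393^2≡88, 393^4≡168, 393^8≡761, 393^16≡504, 393^32≡220, 393^64≡103, 393^128≡192 (mod 947).
393^237 = 393^(128+64+32+8+4+1) ≡ 461 (mod 947).
Check: 461² = 212521 ≡ 393 (mod 947). The two roots are 461 and 486.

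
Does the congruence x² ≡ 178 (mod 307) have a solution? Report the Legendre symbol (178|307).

Euler's criterion: (178/307) ≡ 178^153 (mod 307).
178^2 ≡ 63 (mod 307)
178^4 ≡ 285 (mod 307)
178^8 ≡ 177 (mod 307)
178^16 ≡ 15 (mod 307)
178^32 ≡ 225 (mod 307)
178^64 ≡ 277 (mod 307)
178^128 ≡ 286 (mod 307)
178^153 = 178^(128+16+8+1) ≡ 306 (mod 307).
Result is 306 ≡ −1, so (178/307) = −1.

-1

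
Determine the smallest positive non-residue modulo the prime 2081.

(2/2081) = +1, so 2 is a residue.
(3/2081) = −1, so 3 is the smallest positive non-residue mod 2081.

3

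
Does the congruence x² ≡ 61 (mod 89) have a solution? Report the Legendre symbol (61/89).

-1

Euler's criterion: (61/89) ≡ 61^44 (mod 89).
61^2 ≡ 72 (mod 89)
61^4 ≡ 22 (mod 89)
61^8 ≡ 39 (mod 89)
61^16 ≡ 8 (mod 89)
61^32 ≡ 64 (mod 89)
61^44 = 61^(32+8+4) ≡ 88 (mod 89).
Result is 88 ≡ −1, so (61/89) = −1.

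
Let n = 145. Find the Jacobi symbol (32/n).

Pull out 2^5: since 145 ≡ 1 (mod 8), (2/145) = +1, so (2/145)^5 = +1.
Reached (1/145) = 1. Collecting the sign flips along the way, the symbol is +1.

1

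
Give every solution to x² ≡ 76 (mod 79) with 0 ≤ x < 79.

Since 79 ≡ 3 (mod 4), a square root of 76 is 76^((79+1)/4) = 76^20 mod 79.
Repeated squaring: 76^2≡9, 76^4≡2, 76^8≡4, 76^16≡16 (mod 79).
76^20 = 76^(16+4) ≡ 32 (mod 79).
Check: 32² = 1024 ≡ 76 (mod 79). The two roots are 32 and 47.

32, 47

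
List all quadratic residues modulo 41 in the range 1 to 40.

Square k = 1,…,20 (k and 41−k give the same square):
1²=1, 2²=4, 3²=9, 4²=16, 5²=25, 6²=36, 7²≡8, 8²≡23, 9²≡40, 10²≡18, 11²≡39, 12²≡21, 13²≡5, 14²≡32, 15²≡20, 16²≡10, 17²≡2, 18²≡37, 19²≡33, 20²≡31 (mod 41).
So the quadratic residues mod 41 are {1, 2, 4, 5, 8, 9, 10, 16, 18, 20, 21, 23, 25, 31, 32, 33, 36, 37, 39, 40}.

1 2 4 5 8 9 10 16 18 20 21 23 25 31 32 33 36 37 39 40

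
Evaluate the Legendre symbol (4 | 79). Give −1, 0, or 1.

1

Pull out 2^2: since 79 ≡ 7 (mod 8), (2/79) = +1, so (2/79)^2 = +1.
Reached (1/79) = 1. Collecting the sign flips along the way, the symbol is +1.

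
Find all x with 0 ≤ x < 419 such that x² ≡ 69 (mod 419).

169, 250

Since 419 ≡ 3 (mod 4), a square root of 69 is 69^((419+1)/4) = 69^105 mod 419.
Repeated squaring: 69^2≡152, 69^4≡59, 69^8≡129, 69^16≡300, 69^32≡334, 69^64≡102 (mod 419).
69^105 = 69^(64+32+8+1) ≡ 169 (mod 419).
Check: 169² = 28561 ≡ 69 (mod 419). The two roots are 169 and 250.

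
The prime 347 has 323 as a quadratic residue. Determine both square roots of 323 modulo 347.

Since 347 ≡ 3 (mod 4), a square root of 323 is 323^((347+1)/4) = 323^87 mod 347.
Repeated squaring: 323^2≡229, 323^4≡44, 323^8≡201, 323^16≡149, 323^32≡340, 323^64≡49 (mod 347).
323^87 = 323^(64+16+4+2+1) ≡ 143 (mod 347).
Check: 143² = 20449 ≡ 323 (mod 347). The two roots are 143 and 204.

143, 204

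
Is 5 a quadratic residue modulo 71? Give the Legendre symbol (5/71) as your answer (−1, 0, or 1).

Reciprocity: 5 ≡ 1 and 71 ≡ 3 (mod 4), so (5/71) = +(71/5).
Reduce top mod 5: now compute (1/5).
Reached (1/5) = 1. Collecting the sign flips along the way, the symbol is +1.

1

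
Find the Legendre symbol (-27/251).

First reduce: -27 ≡ 224 (mod 251).
Pull out 2^5: since 251 ≡ 3 (mod 8), (2/251) = -1, so (2/251)^5 = -1.
Reciprocity: 7 ≡ 3 and 251 ≡ 3 (mod 4), so (7/251) = −(251/7).
Reduce top mod 7: now compute (6/7).
Pull out 2: since 7 ≡ 7 (mod 8), (2/7) = +1.
Reciprocity: 3 ≡ 3 and 7 ≡ 3 (mod 4), so (3/7) = −(7/3).
Reduce top mod 3: now compute (1/3).
Reached (1/3) = 1. Collecting the sign flips along the way, the symbol is -1.

-1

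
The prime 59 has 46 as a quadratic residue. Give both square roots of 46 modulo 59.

Since 59 ≡ 3 (mod 4), a square root of 46 is 46^((59+1)/4) = 46^15 mod 59.
Repeated squaring: 46^2≡51, 46^4≡5, 46^8≡25 (mod 59).
46^15 = 46^(8+4+2+1) ≡ 20 (mod 59).
Check: 20² = 400 ≡ 46 (mod 59). The two roots are 20 and 39.

20, 39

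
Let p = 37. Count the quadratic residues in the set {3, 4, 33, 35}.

(3/37) = +1 → QR.
(4/37) = +1 → QR.
(33/37) = +1 → QR.
(35/37) = -1 → non-residue.
Total quadratic residues among the 4: 3.

3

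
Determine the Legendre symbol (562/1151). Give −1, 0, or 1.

Pull out 2: since 1151 ≡ 7 (mod 8), (2/1151) = +1.
Reciprocity: 281 ≡ 1 and 1151 ≡ 3 (mod 4), so (281/1151) = +(1151/281).
Reduce top mod 281: now compute (27/281).
Reciprocity: 27 ≡ 3 and 281 ≡ 1 (mod 4), so (27/281) = +(281/27).
Reduce top mod 27: now compute (11/27).
Reciprocity: 11 ≡ 3 and 27 ≡ 3 (mod 4), so (11/27) = −(27/11).
Reduce top mod 11: now compute (5/11).
Reciprocity: 5 ≡ 1 and 11 ≡ 3 (mod 4), so (5/11) = +(11/5).
Reduce top mod 5: now compute (1/5).
Reached (1/5) = 1. Collecting the sign flips along the way, the symbol is -1.

-1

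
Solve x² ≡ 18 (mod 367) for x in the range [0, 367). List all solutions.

Since 367 ≡ 3 (mod 4), a square root of 18 is 18^((367+1)/4) = 18^92 mod 367.
Repeated squaring: 18^2≡324, 18^4≡14, 18^8≡196, 18^16≡248, 18^32≡215, 18^64≡350 (mod 367).
18^92 = 18^(64+16+8+4) ≡ 237 (mod 367).
Check: 237² = 56169 ≡ 18 (mod 367). The two roots are 130 and 237.

130, 237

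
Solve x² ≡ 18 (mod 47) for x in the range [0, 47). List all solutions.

21, 26

Since 47 ≡ 3 (mod 4), a square root of 18 is 18^((47+1)/4) = 18^12 mod 47.
Repeated squaring: 18^2≡42, 18^4≡25, 18^8≡14 (mod 47).
18^12 = 18^(8+4) ≡ 21 (mod 47).
Check: 21² = 441 ≡ 18 (mod 47). The two roots are 21 and 26.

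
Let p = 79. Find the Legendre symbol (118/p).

-1

First reduce: 118 ≡ 39 (mod 79).
Reciprocity: 39 ≡ 3 and 79 ≡ 3 (mod 4), so (39/79) = −(79/39).
Reduce top mod 39: now compute (1/39).
Reached (1/39) = 1. Collecting the sign flips along the way, the symbol is -1.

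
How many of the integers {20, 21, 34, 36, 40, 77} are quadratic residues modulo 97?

(20/97) = -1 → non-residue.
(21/97) = -1 → non-residue.
(34/97) = -1 → non-residue.
(36/97) = +1 → QR.
(40/97) = -1 → non-residue.
(77/97) = -1 → non-residue.
Total quadratic residues among the 6: 1.

1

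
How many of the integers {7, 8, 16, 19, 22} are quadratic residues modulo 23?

2

(7/23) = -1 → non-residue.
(8/23) = +1 → QR.
(16/23) = +1 → QR.
(19/23) = -1 → non-residue.
(22/23) = -1 → non-residue.
Total quadratic residues among the 5: 2.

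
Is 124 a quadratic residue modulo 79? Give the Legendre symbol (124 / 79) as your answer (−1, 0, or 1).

Euler's criterion: (124/79) ≡ 45^39 (mod 79).
45^2 ≡ 50 (mod 79)
45^4 ≡ 51 (mod 79)
45^8 ≡ 73 (mod 79)
45^16 ≡ 36 (mod 79)
45^32 ≡ 32 (mod 79)
45^39 = 45^(32+4+2+1) ≡ 1 (mod 79).
Result is 1, so (124/79) = 1.

1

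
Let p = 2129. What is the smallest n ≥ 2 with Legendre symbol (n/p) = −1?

(2/2129) = +1, so 2 is a residue.
(3/2129) = −1, so 3 is the smallest positive non-residue mod 2129.

3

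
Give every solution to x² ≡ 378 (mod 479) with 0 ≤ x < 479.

Since 479 ≡ 3 (mod 4), a square root of 378 is 378^((479+1)/4) = 378^120 mod 479.
Repeated squaring: 378^2≡142, 378^4≡46, 378^8≡200, 378^16≡243, 378^32≡132, 378^64≡180 (mod 479).
378^120 = 378^(64+32+16+8) ≡ 162 (mod 479).
Check: 162² = 26244 ≡ 378 (mod 479). The two roots are 162 and 317.

162, 317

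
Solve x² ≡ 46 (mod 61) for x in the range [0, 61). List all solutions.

61 ≡ 1 (mod 4), so we find a root by search.
Trying successive values, 30² = 900 ≡ 46 (mod 61). The other root is 61 − 30 = 31.

30, 31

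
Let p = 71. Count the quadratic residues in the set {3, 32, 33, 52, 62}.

2

(3/71) = +1 → QR.
(32/71) = +1 → QR.
(33/71) = -1 → non-residue.
(52/71) = -1 → non-residue.
(62/71) = -1 → non-residue.
Total quadratic residues among the 5: 2.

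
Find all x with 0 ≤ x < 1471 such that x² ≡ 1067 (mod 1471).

Since 1471 ≡ 3 (mod 4), a square root of 1067 is 1067^((1471+1)/4) = 1067^368 mod 1471.
Repeated squaring: 1067^2≡1406, 1067^4≡1283, 1067^8≡40, 1067^16≡129, 1067^32≡460, 1067^64≡1247, 1067^128≡162, 1067^256≡1237 (mod 1471).
1067^368 = 1067^(256+64+32+16) ≡ 664 (mod 1471).
Check: 664² = 440896 ≡ 1067 (mod 1471). The two roots are 664 and 807.

664, 807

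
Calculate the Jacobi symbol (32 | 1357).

Pull out 2^5: since 1357 ≡ 5 (mod 8), (2/1357) = -1, so (2/1357)^5 = -1.
Reached (1/1357) = 1. Collecting the sign flips along the way, the symbol is -1.

-1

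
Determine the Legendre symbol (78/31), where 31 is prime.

1

First reduce: 78 ≡ 16 (mod 31).
Pull out 2^4: since 31 ≡ 7 (mod 8), (2/31) = +1, so (2/31)^4 = +1.
Reached (1/31) = 1. Collecting the sign flips along the way, the symbol is +1.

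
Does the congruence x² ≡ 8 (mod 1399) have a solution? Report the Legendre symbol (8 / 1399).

1

Pull out 2^3: since 1399 ≡ 7 (mod 8), (2/1399) = +1, so (2/1399)^3 = +1.
Reached (1/1399) = 1. Collecting the sign flips along the way, the symbol is +1.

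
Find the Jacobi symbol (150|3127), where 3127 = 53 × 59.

Pull out 2: since 3127 ≡ 7 (mod 8), (2/3127) = +1.
Reciprocity: 75 ≡ 3 and 3127 ≡ 3 (mod 4), so (75/3127) = −(3127/75).
Reduce top mod 75: now compute (52/75).
Pull out 2^2: since 75 ≡ 3 (mod 8), (2/75) = -1, so (2/75)^2 = +1.
Reciprocity: 13 ≡ 1 and 75 ≡ 3 (mod 4), so (13/75) = +(75/13).
Reduce top mod 13: now compute (10/13).
Pull out 2: since 13 ≡ 5 (mod 8), (2/13) = -1.
Reciprocity: 5 ≡ 1 and 13 ≡ 1 (mod 4), so (5/13) = +(13/5).
Reduce top mod 5: now compute (3/5).
Reciprocity: 3 ≡ 3 and 5 ≡ 1 (mod 4), so (3/5) = +(5/3).
Reduce top mod 3: now compute (2/3).
Pull out 2: since 3 ≡ 3 (mod 8), (2/3) = -1.
Reached (1/3) = 1. Collecting the sign flips along the way, the symbol is -1.

-1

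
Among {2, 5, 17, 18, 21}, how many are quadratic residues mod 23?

(2/23) = +1 → QR.
(5/23) = -1 → non-residue.
(17/23) = -1 → non-residue.
(18/23) = +1 → QR.
(21/23) = -1 → non-residue.
Total quadratic residues among the 5: 2.

2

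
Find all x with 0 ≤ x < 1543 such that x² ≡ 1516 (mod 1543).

540, 1003

Since 1543 ≡ 3 (mod 4), a square root of 1516 is 1516^((1543+1)/4) = 1516^386 mod 1543.
Repeated squaring: 1516^2≡729, 1516^4≡649, 1516^8≡1505, 1516^16≡1444, 1516^32≡543, 1516^64≡136, 1516^128≡1523, 1516^256≡400 (mod 1543).
1516^386 = 1516^(256+128+2) ≡ 540 (mod 1543).
Check: 540² = 291600 ≡ 1516 (mod 1543). The two roots are 540 and 1003.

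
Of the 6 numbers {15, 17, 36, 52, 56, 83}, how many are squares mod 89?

2

(15/89) = -1 → non-residue.
(17/89) = +1 → QR.
(36/89) = +1 → QR.
(52/89) = -1 → non-residue.
(56/89) = -1 → non-residue.
(83/89) = -1 → non-residue.
Total quadratic residues among the 6: 2.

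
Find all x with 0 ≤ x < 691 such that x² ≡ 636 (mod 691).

Since 691 ≡ 3 (mod 4), a square root of 636 is 636^((691+1)/4) = 636^173 mod 691.
Repeated squaring: 636^2≡261, 636^4≡403, 636^8≡24, 636^16≡576, 636^32≡96, 636^64≡233, 636^128≡391 (mod 691).
636^173 = 636^(128+32+8+4+1) ≡ 235 (mod 691).
Check: 235² = 55225 ≡ 636 (mod 691). The two roots are 235 and 456.

235, 456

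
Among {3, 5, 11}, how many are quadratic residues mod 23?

(3/23) = +1 → QR.
(5/23) = -1 → non-residue.
(11/23) = -1 → non-residue.
Total quadratic residues among the 3: 1.

1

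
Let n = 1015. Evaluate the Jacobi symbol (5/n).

0

Reciprocity: 5 ≡ 1 and 1015 ≡ 3 (mod 4), so (5/1015) = +(1015/5).
Reduce top mod 5: now compute (0/5).
Top reduces to 0: gcd > 1, so the symbol is 0.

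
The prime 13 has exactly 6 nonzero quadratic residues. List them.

Square k = 1,…,6 (k and 13−k give the same square):
1²=1, 2²=4, 3²=9, 4²≡3, 5²≡12, 6²≡10 (mod 13).
So the quadratic residues mod 13 are {1, 3, 4, 9, 10, 12}.

1 3 4 9 10 12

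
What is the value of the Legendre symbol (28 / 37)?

Euler's criterion: (28/37) ≡ 28^18 (mod 37).
28^2 ≡ 7 (mod 37)
28^4 ≡ 12 (mod 37)
28^8 ≡ 33 (mod 37)
28^16 ≡ 16 (mod 37)
28^18 = 28^(16+2) ≡ 1 (mod 37).
Result is 1, so (28/37) = 1.

1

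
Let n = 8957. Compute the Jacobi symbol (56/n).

-1

Pull out 2^3: since 8957 ≡ 5 (mod 8), (2/8957) = -1, so (2/8957)^3 = -1.
Reciprocity: 7 ≡ 3 and 8957 ≡ 1 (mod 4), so (7/8957) = +(8957/7).
Reduce top mod 7: now compute (4/7).
Pull out 2^2: since 7 ≡ 7 (mod 8), (2/7) = +1, so (2/7)^2 = +1.
Reached (1/7) = 1. Collecting the sign flips along the way, the symbol is -1.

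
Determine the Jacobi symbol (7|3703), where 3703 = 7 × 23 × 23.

Reciprocity: 7 ≡ 3 and 3703 ≡ 3 (mod 4), so (7/3703) = −(3703/7).
Reduce top mod 7: now compute (0/7).
Top reduces to 0: gcd > 1, so the symbol is 0.

0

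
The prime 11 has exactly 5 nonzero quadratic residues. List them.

Square k = 1,…,5 (k and 11−k give the same square):
1²=1, 2²=4, 3²=9, 4²≡5, 5²≡3 (mod 11).
So the quadratic residues mod 11 are {1, 3, 4, 5, 9}.

1,3,4,5,9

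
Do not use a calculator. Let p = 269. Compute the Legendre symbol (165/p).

-1

Reciprocity: 165 ≡ 1 and 269 ≡ 1 (mod 4), so (165/269) = +(269/165).
Reduce top mod 165: now compute (104/165).
Pull out 2^3: since 165 ≡ 5 (mod 8), (2/165) = -1, so (2/165)^3 = -1.
Reciprocity: 13 ≡ 1 and 165 ≡ 1 (mod 4), so (13/165) = +(165/13).
Reduce top mod 13: now compute (9/13).
Reciprocity: 9 ≡ 1 and 13 ≡ 1 (mod 4), so (9/13) = +(13/9).
Reduce top mod 9: now compute (4/9).
Pull out 2^2: since 9 ≡ 1 (mod 8), (2/9) = +1, so (2/9)^2 = +1.
Reached (1/9) = 1. Collecting the sign flips along the way, the symbol is -1.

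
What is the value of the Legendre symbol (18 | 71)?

1

Pull out 2: since 71 ≡ 7 (mod 8), (2/71) = +1.
Reciprocity: 9 ≡ 1 and 71 ≡ 3 (mod 4), so (9/71) = +(71/9).
Reduce top mod 9: now compute (8/9).
Pull out 2^3: since 9 ≡ 1 (mod 8), (2/9) = +1, so (2/9)^3 = +1.
Reached (1/9) = 1. Collecting the sign flips along the way, the symbol is +1.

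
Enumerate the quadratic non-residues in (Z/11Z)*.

Square k = 1,…,5 (k and 11−k give the same square):
1²=1, 2²=4, 3²=9, 4²≡5, 5²≡3 (mod 11).
The residues are {1, 3, 4, 5, 9}; the non-residues are the remaining 5 nonzero classes.

2 6 7 8 10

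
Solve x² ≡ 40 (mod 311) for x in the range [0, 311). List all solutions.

106, 205

Since 311 ≡ 3 (mod 4), a square root of 40 is 40^((311+1)/4) = 40^78 mod 311.
Repeated squaring: 40^2≡45, 40^4≡159, 40^8≡90, 40^16≡14, 40^32≡196, 40^64≡163 (mod 311).
40^78 = 40^(64+8+4+2) ≡ 106 (mod 311).
Check: 106² = 11236 ≡ 40 (mod 311). The two roots are 106 and 205.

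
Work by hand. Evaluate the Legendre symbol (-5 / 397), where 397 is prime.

Euler's criterion: (-5/397) ≡ 392^198 (mod 397).
392^2 ≡ 25 (mod 397)
392^4 ≡ 228 (mod 397)
392^8 ≡ 374 (mod 397)
392^16 ≡ 132 (mod 397)
392^32 ≡ 353 (mod 397)
392^64 ≡ 348 (mod 397)
392^128 ≡ 19 (mod 397)
392^198 = 392^(128+64+4+2) ≡ 396 (mod 397).
Result is 396 ≡ −1, so (-5/397) = −1.

-1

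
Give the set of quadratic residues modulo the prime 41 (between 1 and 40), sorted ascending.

Square k = 1,…,20 (k and 41−k give the same square):
1²=1, 2²=4, 3²=9, 4²=16, 5²=25, 6²=36, 7²≡8, 8²≡23, 9²≡40, 10²≡18, 11²≡39, 12²≡21, 13²≡5, 14²≡32, 15²≡20, 16²≡10, 17²≡2, 18²≡37, 19²≡33, 20²≡31 (mod 41).
So the quadratic residues mod 41 are {1, 2, 4, 5, 8, 9, 10, 16, 18, 20, 21, 23, 25, 31, 32, 33, 36, 37, 39, 40}.

1, 2, 4, 5, 8, 9, 10, 16, 18, 20, 21, 23, 25, 31, 32, 33, 36, 37, 39, 40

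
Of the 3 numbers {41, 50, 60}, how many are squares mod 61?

(41/61) = +1 → QR.
(50/61) = -1 → non-residue.
(60/61) = +1 → QR.
Total quadratic residues among the 3: 2.

2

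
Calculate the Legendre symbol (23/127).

Euler's criterion: (23/127) ≡ 23^63 (mod 127).
23^2 ≡ 21 (mod 127)
23^4 ≡ 60 (mod 127)
23^8 ≡ 44 (mod 127)
23^16 ≡ 31 (mod 127)
23^32 ≡ 72 (mod 127)
23^63 = 23^(32+16+8+4+2+1) ≡ 126 (mod 127).
Result is 126 ≡ −1, so (23/127) = −1.

-1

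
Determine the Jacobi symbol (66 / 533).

Pull out 2: since 533 ≡ 5 (mod 8), (2/533) = -1.
Reciprocity: 33 ≡ 1 and 533 ≡ 1 (mod 4), so (33/533) = +(533/33).
Reduce top mod 33: now compute (5/33).
Reciprocity: 5 ≡ 1 and 33 ≡ 1 (mod 4), so (5/33) = +(33/5).
Reduce top mod 5: now compute (3/5).
Reciprocity: 3 ≡ 3 and 5 ≡ 1 (mod 4), so (3/5) = +(5/3).
Reduce top mod 3: now compute (2/3).
Pull out 2: since 3 ≡ 3 (mod 8), (2/3) = -1.
Reached (1/3) = 1. Collecting the sign flips along the way, the symbol is +1.

1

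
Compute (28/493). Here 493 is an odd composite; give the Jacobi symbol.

-1

Pull out 2^2: since 493 ≡ 5 (mod 8), (2/493) = -1, so (2/493)^2 = +1.
Reciprocity: 7 ≡ 3 and 493 ≡ 1 (mod 4), so (7/493) = +(493/7).
Reduce top mod 7: now compute (3/7).
Reciprocity: 3 ≡ 3 and 7 ≡ 3 (mod 4), so (3/7) = −(7/3).
Reduce top mod 3: now compute (1/3).
Reached (1/3) = 1. Collecting the sign flips along the way, the symbol is -1.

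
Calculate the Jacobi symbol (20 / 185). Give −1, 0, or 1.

Pull out 2^2: since 185 ≡ 1 (mod 8), (2/185) = +1, so (2/185)^2 = +1.
Reciprocity: 5 ≡ 1 and 185 ≡ 1 (mod 4), so (5/185) = +(185/5).
Reduce top mod 5: now compute (0/5).
Top reduces to 0: gcd > 1, so the symbol is 0.

0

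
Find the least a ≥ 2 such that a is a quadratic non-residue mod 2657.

3

(2/2657) = +1, so 2 is a residue.
(3/2657) = −1, so 3 is the smallest positive non-residue mod 2657.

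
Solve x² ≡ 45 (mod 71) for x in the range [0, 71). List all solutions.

Since 71 ≡ 3 (mod 4), a square root of 45 is 45^((71+1)/4) = 45^18 mod 71.
Repeated squaring: 45^2≡37, 45^4≡20, 45^8≡45, 45^16≡37 (mod 71).
45^18 = 45^(16+2) ≡ 20 (mod 71).
Check: 20² = 400 ≡ 45 (mod 71). The two roots are 20 and 51.

20, 51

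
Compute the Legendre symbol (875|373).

First reduce: 875 ≡ 129 (mod 373).
Reciprocity: 129 ≡ 1 and 373 ≡ 1 (mod 4), so (129/373) = +(373/129).
Reduce top mod 129: now compute (115/129).
Reciprocity: 115 ≡ 3 and 129 ≡ 1 (mod 4), so (115/129) = +(129/115).
Reduce top mod 115: now compute (14/115).
Pull out 2: since 115 ≡ 3 (mod 8), (2/115) = -1.
Reciprocity: 7 ≡ 3 and 115 ≡ 3 (mod 4), so (7/115) = −(115/7).
Reduce top mod 7: now compute (3/7).
Reciprocity: 3 ≡ 3 and 7 ≡ 3 (mod 4), so (3/7) = −(7/3).
Reduce top mod 3: now compute (1/3).
Reached (1/3) = 1. Collecting the sign flips along the way, the symbol is -1.

-1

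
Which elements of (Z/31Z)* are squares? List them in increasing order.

1 2 4 5 7 8 9 10 14 16 18 19 20 25 28

Square k = 1,…,15 (k and 31−k give the same square):
1²=1, 2²=4, 3²=9, 4²=16, 5²=25, 6²≡5, 7²≡18, 8²≡2, 9²≡19, 10²≡7, 11²≡28, 12²≡20, 13²≡14, 14²≡10, 15²≡8 (mod 31).
So the quadratic residues mod 31 are {1, 2, 4, 5, 7, 8, 9, 10, 14, 16, 18, 19, 20, 25, 28}.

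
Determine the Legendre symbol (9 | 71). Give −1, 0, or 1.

Reciprocity: 9 ≡ 1 and 71 ≡ 3 (mod 4), so (9/71) = +(71/9).
Reduce top mod 9: now compute (8/9).
Pull out 2^3: since 9 ≡ 1 (mod 8), (2/9) = +1, so (2/9)^3 = +1.
Reached (1/9) = 1. Collecting the sign flips along the way, the symbol is +1.

1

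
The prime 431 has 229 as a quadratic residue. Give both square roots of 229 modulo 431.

Since 431 ≡ 3 (mod 4), a square root of 229 is 229^((431+1)/4) = 229^108 mod 431.
Repeated squaring: 229^2≡290, 229^4≡55, 229^8≡8, 229^16≡64, 229^32≡217, 229^64≡110 (mod 431).
229^108 = 229^(64+32+8+4) ≡ 192 (mod 431).
Check: 192² = 36864 ≡ 229 (mod 431). The two roots are 192 and 239.

192, 239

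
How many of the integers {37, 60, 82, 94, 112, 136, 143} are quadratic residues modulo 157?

3

(37/157) = +1 → QR.
(60/157) = -1 → non-residue.
(82/157) = +1 → QR.
(94/157) = -1 → non-residue.
(112/157) = -1 → non-residue.
(136/157) = -1 → non-residue.
(143/157) = +1 → QR.
Total quadratic residues among the 7: 3.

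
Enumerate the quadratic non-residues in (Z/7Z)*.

Square k = 1,…,3 (k and 7−k give the same square):
1²=1, 2²=4, 3²≡2 (mod 7).
The residues are {1, 2, 4}; the non-residues are the remaining 3 nonzero classes.

3, 5, 6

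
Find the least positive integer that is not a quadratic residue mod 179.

2

(2/179) = −1, so 2 is the smallest positive non-residue mod 179.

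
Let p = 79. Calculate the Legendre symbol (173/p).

-1

First reduce: 173 ≡ 15 (mod 79).
Reciprocity: 15 ≡ 3 and 79 ≡ 3 (mod 4), so (15/79) = −(79/15).
Reduce top mod 15: now compute (4/15).
Pull out 2^2: since 15 ≡ 7 (mod 8), (2/15) = +1, so (2/15)^2 = +1.
Reached (1/15) = 1. Collecting the sign flips along the way, the symbol is -1.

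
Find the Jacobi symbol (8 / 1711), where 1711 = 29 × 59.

1

Pull out 2^3: since 1711 ≡ 7 (mod 8), (2/1711) = +1, so (2/1711)^3 = +1.
Reached (1/1711) = 1. Collecting the sign flips along the way, the symbol is +1.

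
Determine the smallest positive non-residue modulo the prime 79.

3

(2/79) = +1, so 2 is a residue.
(3/79) = −1, so 3 is the smallest positive non-residue mod 79.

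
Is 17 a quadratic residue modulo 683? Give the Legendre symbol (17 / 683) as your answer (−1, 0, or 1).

Reciprocity: 17 ≡ 1 and 683 ≡ 3 (mod 4), so (17/683) = +(683/17).
Reduce top mod 17: now compute (3/17).
Reciprocity: 3 ≡ 3 and 17 ≡ 1 (mod 4), so (3/17) = +(17/3).
Reduce top mod 3: now compute (2/3).
Pull out 2: since 3 ≡ 3 (mod 8), (2/3) = -1.
Reached (1/3) = 1. Collecting the sign flips along the way, the symbol is -1.

-1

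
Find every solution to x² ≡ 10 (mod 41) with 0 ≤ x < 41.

16, 25

41 ≡ 1 (mod 4), so we find a root by search.
Trying successive values, 16² = 256 ≡ 10 (mod 41). The other root is 41 − 16 = 25.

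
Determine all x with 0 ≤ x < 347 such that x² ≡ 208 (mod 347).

Since 347 ≡ 3 (mod 4), a square root of 208 is 208^((347+1)/4) = 208^87 mod 347.
Repeated squaring: 208^2≡236, 208^4≡176, 208^8≡93, 208^16≡321, 208^32≡329, 208^64≡324 (mod 347).
208^87 = 208^(64+16+4+2+1) ≡ 224 (mod 347).
Check: 224² = 50176 ≡ 208 (mod 347). The two roots are 123 and 224.

123, 224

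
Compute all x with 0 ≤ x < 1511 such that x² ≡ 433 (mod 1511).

Since 1511 ≡ 3 (mod 4), a square root of 433 is 433^((1511+1)/4) = 433^378 mod 1511.
Repeated squaring: 433^2≡125, 433^4≡515, 433^8≡800, 433^16≡847, 433^32≡1195, 433^64≡130, 433^128≡279, 433^256≡780 (mod 1511).
433^378 = 433^(256+64+32+16+8+2) ≡ 950 (mod 1511).
Check: 950² = 902500 ≡ 433 (mod 1511). The two roots are 561 and 950.

561, 950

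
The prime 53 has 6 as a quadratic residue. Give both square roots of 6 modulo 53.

53 ≡ 1 (mod 4), so we find a root by search.
Trying successive values, 18² = 324 ≡ 6 (mod 53). The other root is 53 − 18 = 35.

18, 35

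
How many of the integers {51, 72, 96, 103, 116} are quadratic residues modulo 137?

(51/137) = -1 → non-residue.
(72/137) = +1 → QR.
(96/137) = -1 → non-residue.
(103/137) = +1 → QR.
(116/137) = -1 → non-residue.
Total quadratic residues among the 5: 2.

2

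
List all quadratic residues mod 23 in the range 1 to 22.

1,2,3,4,6,8,9,12,13,16,18

Square k = 1,…,11 (k and 23−k give the same square):
1²=1, 2²=4, 3²=9, 4²=16, 5²≡2, 6²≡13, 7²≡3, 8²≡18, 9²≡12, 10²≡8, 11²≡6 (mod 23).
So the quadratic residues mod 23 are {1, 2, 3, 4, 6, 8, 9, 12, 13, 16, 18}.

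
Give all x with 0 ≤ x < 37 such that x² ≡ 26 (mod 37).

37 ≡ 1 (mod 4), so we find a root by search.
Trying successive values, 10² = 100 ≡ 26 (mod 37). The other root is 37 − 10 = 27.

10, 27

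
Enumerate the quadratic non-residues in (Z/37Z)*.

2, 5, 6, 8, 13, 14, 15, 17, 18, 19, 20, 22, 23, 24, 29, 31, 32, 35

Square k = 1,…,18 (k and 37−k give the same square):
1²=1, 2²=4, 3²=9, 4²=16, 5²=25, 6²=36, 7²≡12, 8²≡27, 9²≡7, 10²≡26, 11²≡10, 12²≡33, 13²≡21, 14²≡11, 15²≡3, 16²≡34, 17²≡30, 18²≡28 (mod 37).
The residues are {1, 3, 4, 7, 9, 10, 11, 12, 16, 21, 25, 26, 27, 28, 30, 33, 34, 36}; the non-residues are the remaining 18 nonzero classes.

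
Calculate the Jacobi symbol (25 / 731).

1

Reciprocity: 25 ≡ 1 and 731 ≡ 3 (mod 4), so (25/731) = +(731/25).
Reduce top mod 25: now compute (6/25).
Pull out 2: since 25 ≡ 1 (mod 8), (2/25) = +1.
Reciprocity: 3 ≡ 3 and 25 ≡ 1 (mod 4), so (3/25) = +(25/3).
Reduce top mod 3: now compute (1/3).
Reached (1/3) = 1. Collecting the sign flips along the way, the symbol is +1.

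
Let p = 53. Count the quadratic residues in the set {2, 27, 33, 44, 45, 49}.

(2/53) = -1 → non-residue.
(27/53) = -1 → non-residue.
(33/53) = -1 → non-residue.
(44/53) = +1 → QR.
(45/53) = -1 → non-residue.
(49/53) = +1 → QR.
Total quadratic residues among the 6: 2.

2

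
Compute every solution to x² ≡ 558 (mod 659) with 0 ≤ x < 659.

Since 659 ≡ 3 (mod 4), a square root of 558 is 558^((659+1)/4) = 558^165 mod 659.
Repeated squaring: 558^2≡316, 558^4≡347, 558^8≡471, 558^16≡417, 558^32≡572, 558^64≡320, 558^128≡255 (mod 659).
558^165 = 558^(128+32+4+1) ≡ 499 (mod 659).
Check: 499² = 249001 ≡ 558 (mod 659). The two roots are 160 and 499.

160, 499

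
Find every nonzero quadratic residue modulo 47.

Square k = 1,…,23 (k and 47−k give the same square):
1²=1, 2²=4, 3²=9, 4²=16, 5²=25, 6²=36, 7²≡2, 8²≡17, 9²≡34, 10²≡6, 11²≡27, 12²≡3, 13²≡28, 14²≡8, 15²≡37, 16²≡21, 17²≡7, 18²≡42, 19²≡32, 20²≡24, 21²≡18, 22²≡14, 23²≡12 (mod 47).
So the quadratic residues mod 47 are {1, 2, 3, 4, 6, 7, 8, 9, 12, 14, 16, 17, 18, 21, 24, 25, 27, 28, 32, 34, 36, 37, 42}.

1 2 3 4 6 7 8 9 12 14 16 17 18 21 24 25 27 28 32 34 36 37 42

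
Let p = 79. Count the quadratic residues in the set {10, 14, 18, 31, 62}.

(10/79) = +1 → QR.
(14/79) = -1 → non-residue.
(18/79) = +1 → QR.
(31/79) = +1 → QR.
(62/79) = +1 → QR.
Total quadratic residues among the 5: 4.

4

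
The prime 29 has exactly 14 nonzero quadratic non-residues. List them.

2 3 8 10 11 12 14 15 17 18 19 21 26 27

Square k = 1,…,14 (k and 29−k give the same square):
1²=1, 2²=4, 3²=9, 4²=16, 5²=25, 6²≡7, 7²≡20, 8²≡6, 9²≡23, 10²≡13, 11²≡5, 12²≡28, 13²≡24, 14²≡22 (mod 29).
The residues are {1, 4, 5, 6, 7, 9, 13, 16, 20, 22, 23, 24, 25, 28}; the non-residues are the remaining 14 nonzero classes.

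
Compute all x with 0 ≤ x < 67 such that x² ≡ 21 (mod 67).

Since 67 ≡ 3 (mod 4), a square root of 21 is 21^((67+1)/4) = 21^17 mod 67.
Repeated squaring: 21^2≡39, 21^4≡47, 21^8≡65, 21^16≡4 (mod 67).
21^17 = 21^(16+1) ≡ 17 (mod 67).
Check: 17² = 289 ≡ 21 (mod 67). The two roots are 17 and 50.

17, 50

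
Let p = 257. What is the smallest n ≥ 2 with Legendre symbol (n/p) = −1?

(2/257) = +1, so 2 is a residue.
(3/257) = −1, so 3 is the smallest positive non-residue mod 257.

3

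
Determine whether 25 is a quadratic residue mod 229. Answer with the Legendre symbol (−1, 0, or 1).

Reciprocity: 25 ≡ 1 and 229 ≡ 1 (mod 4), so (25/229) = +(229/25).
Reduce top mod 25: now compute (4/25).
Pull out 2^2: since 25 ≡ 1 (mod 8), (2/25) = +1, so (2/25)^2 = +1.
Reached (1/25) = 1. Collecting the sign flips along the way, the symbol is +1.

1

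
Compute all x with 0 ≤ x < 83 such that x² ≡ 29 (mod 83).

Since 83 ≡ 3 (mod 4), a square root of 29 is 29^((83+1)/4) = 29^21 mod 83.
Repeated squaring: 29^2≡11, 29^4≡38, 29^8≡33, 29^16≡10 (mod 83).
29^21 = 29^(16+4+1) ≡ 64 (mod 83).
Check: 64² = 4096 ≡ 29 (mod 83). The two roots are 19 and 64.

19, 64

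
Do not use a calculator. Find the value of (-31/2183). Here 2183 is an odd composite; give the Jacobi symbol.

-1

First reduce: -31 ≡ 2152 (mod 2183).
Pull out 2^3: since 2183 ≡ 7 (mod 8), (2/2183) = +1, so (2/2183)^3 = +1.
Reciprocity: 269 ≡ 1 and 2183 ≡ 3 (mod 4), so (269/2183) = +(2183/269).
Reduce top mod 269: now compute (31/269).
Reciprocity: 31 ≡ 3 and 269 ≡ 1 (mod 4), so (31/269) = +(269/31).
Reduce top mod 31: now compute (21/31).
Reciprocity: 21 ≡ 1 and 31 ≡ 3 (mod 4), so (21/31) = +(31/21).
Reduce top mod 21: now compute (10/21).
Pull out 2: since 21 ≡ 5 (mod 8), (2/21) = -1.
Reciprocity: 5 ≡ 1 and 21 ≡ 1 (mod 4), so (5/21) = +(21/5).
Reduce top mod 5: now compute (1/5).
Reached (1/5) = 1. Collecting the sign flips along the way, the symbol is -1.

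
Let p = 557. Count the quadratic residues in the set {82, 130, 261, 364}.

2

(82/557) = +1 → QR.
(130/557) = -1 → non-residue.
(261/557) = +1 → QR.
(364/557) = -1 → non-residue.
Total quadratic residues among the 4: 2.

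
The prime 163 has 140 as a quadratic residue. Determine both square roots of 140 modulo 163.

38, 125

Since 163 ≡ 3 (mod 4), a square root of 140 is 140^((163+1)/4) = 140^41 mod 163.
Repeated squaring: 140^2≡40, 140^4≡133, 140^8≡85, 140^16≡53, 140^32≡38 (mod 163).
140^41 = 140^(32+8+1) ≡ 38 (mod 163).
Check: 38² = 1444 ≡ 140 (mod 163). The two roots are 38 and 125.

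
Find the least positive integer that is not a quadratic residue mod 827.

(2/827) = −1, so 2 is the smallest positive non-residue mod 827.

2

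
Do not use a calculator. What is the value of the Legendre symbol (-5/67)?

Euler's criterion: (-5/67) ≡ 62^33 (mod 67).
62^2 ≡ 25 (mod 67)
62^4 ≡ 22 (mod 67)
62^8 ≡ 15 (mod 67)
62^16 ≡ 24 (mod 67)
62^32 ≡ 40 (mod 67)
62^33 = 62^(32+1) ≡ 1 (mod 67).
Result is 1, so (-5/67) = 1.

1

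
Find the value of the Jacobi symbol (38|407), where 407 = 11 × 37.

Pull out 2: since 407 ≡ 7 (mod 8), (2/407) = +1.
Reciprocity: 19 ≡ 3 and 407 ≡ 3 (mod 4), so (19/407) = −(407/19).
Reduce top mod 19: now compute (8/19).
Pull out 2^3: since 19 ≡ 3 (mod 8), (2/19) = -1, so (2/19)^3 = -1.
Reached (1/19) = 1. Collecting the sign flips along the way, the symbol is +1.

1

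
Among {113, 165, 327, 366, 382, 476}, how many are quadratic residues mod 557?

(113/557) = +1 → QR.
(165/557) = -1 → non-residue.
(327/557) = -1 → non-residue.
(366/557) = -1 → non-residue.
(382/557) = +1 → QR.
(476/557) = +1 → QR.
Total quadratic residues among the 6: 3.

3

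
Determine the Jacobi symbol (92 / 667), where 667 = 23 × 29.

0

Pull out 2^2: since 667 ≡ 3 (mod 8), (2/667) = -1, so (2/667)^2 = +1.
Reciprocity: 23 ≡ 3 and 667 ≡ 3 (mod 4), so (23/667) = −(667/23).
Reduce top mod 23: now compute (0/23).
Top reduces to 0: gcd > 1, so the symbol is 0.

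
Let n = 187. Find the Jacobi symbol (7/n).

Reciprocity: 7 ≡ 3 and 187 ≡ 3 (mod 4), so (7/187) = −(187/7).
Reduce top mod 7: now compute (5/7).
Reciprocity: 5 ≡ 1 and 7 ≡ 3 (mod 4), so (5/7) = +(7/5).
Reduce top mod 5: now compute (2/5).
Pull out 2: since 5 ≡ 5 (mod 8), (2/5) = -1.
Reached (1/5) = 1. Collecting the sign flips along the way, the symbol is +1.

1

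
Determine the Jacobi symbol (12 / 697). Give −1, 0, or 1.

1

Pull out 2^2: since 697 ≡ 1 (mod 8), (2/697) = +1, so (2/697)^2 = +1.
Reciprocity: 3 ≡ 3 and 697 ≡ 1 (mod 4), so (3/697) = +(697/3).
Reduce top mod 3: now compute (1/3).
Reached (1/3) = 1. Collecting the sign flips along the way, the symbol is +1.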